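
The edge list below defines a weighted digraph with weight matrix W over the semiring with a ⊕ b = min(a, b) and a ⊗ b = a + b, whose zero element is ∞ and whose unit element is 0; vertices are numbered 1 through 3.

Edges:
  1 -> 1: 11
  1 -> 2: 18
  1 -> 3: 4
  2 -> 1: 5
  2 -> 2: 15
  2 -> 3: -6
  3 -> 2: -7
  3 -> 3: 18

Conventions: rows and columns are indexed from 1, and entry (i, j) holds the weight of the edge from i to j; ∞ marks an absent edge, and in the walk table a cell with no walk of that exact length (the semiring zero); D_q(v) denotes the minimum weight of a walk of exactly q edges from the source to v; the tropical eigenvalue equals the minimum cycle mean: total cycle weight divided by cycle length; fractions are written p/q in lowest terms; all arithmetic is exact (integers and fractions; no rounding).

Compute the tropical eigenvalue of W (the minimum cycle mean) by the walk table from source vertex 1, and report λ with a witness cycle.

q=0: [0, ∞, ∞]
q=1: [11, 18, 4]
q=2: [22, -3, 12]
q=3: [2, 5, -9]
Optimal cycle mean attained by: cycle 2->3->2, total (-6) + (-7), length 2.
Answer: λ = -13/2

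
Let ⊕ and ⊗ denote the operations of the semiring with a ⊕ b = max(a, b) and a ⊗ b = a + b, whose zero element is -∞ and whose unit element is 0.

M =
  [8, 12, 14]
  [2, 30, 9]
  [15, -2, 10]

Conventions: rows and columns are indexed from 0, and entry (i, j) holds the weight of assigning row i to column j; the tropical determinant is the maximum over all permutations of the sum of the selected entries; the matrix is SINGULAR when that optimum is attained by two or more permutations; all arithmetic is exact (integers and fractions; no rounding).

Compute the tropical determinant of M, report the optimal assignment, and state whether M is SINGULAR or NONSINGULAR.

σ = (0, 1, 2): 8 + 30 + 10 = 48
σ = (0, 2, 1): 8 + 9 + (-2) = 15
σ = (1, 0, 2): 12 + 2 + 10 = 24
σ = (1, 2, 0): 12 + 9 + 15 = 36
σ = (2, 0, 1): 14 + 2 + (-2) = 14
σ = (2, 1, 0): 14 + 30 + 15 = 59
Optimal value attained by: σ = (2, 1, 0).
Answer: det⊕(M) = 59; verdict: NONSINGULAR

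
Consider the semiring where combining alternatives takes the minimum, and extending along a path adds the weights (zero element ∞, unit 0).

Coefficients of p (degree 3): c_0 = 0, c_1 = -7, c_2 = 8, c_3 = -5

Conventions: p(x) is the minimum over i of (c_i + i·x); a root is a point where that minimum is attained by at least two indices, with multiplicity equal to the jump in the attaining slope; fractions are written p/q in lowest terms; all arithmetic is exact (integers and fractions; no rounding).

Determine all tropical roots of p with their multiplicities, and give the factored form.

hull edge (i=0, c=0) to (i=1, c=-7): slope -7, span 1
hull edge (i=1, c=-7) to (i=3, c=-5): slope 1, span 2
Factored form: p(x) = -5 ⊗ (x ⊕ (-1)) ⊗ (x ⊕ (-1)) ⊗ (x ⊕ 7)
Answer: roots = -1 (mult 2), 7 (mult 1)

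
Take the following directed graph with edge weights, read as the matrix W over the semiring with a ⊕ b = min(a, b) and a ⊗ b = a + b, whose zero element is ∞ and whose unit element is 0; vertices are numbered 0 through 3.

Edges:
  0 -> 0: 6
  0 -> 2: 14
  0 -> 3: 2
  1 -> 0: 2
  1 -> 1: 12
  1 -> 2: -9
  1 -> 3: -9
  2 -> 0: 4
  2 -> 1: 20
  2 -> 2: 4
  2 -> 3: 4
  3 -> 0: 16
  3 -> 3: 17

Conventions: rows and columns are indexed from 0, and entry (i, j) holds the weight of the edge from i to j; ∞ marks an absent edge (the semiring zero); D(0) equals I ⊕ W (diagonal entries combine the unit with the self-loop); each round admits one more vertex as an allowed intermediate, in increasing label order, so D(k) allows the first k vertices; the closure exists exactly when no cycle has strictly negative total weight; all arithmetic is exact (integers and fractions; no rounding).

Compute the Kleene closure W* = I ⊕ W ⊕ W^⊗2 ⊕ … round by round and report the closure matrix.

D(0):
  [0, ∞, 14, 2]
  [2, 0, -9, -9]
  [4, 20, 0, 4]
  [16, ∞, ∞, 0]
D(1):
  [0, ∞, 14, 2]
  [2, 0, -9, -9]
  [4, 20, 0, 4]
  [16, ∞, 30, 0]
D(2):
  [0, ∞, 14, 2]
  [2, 0, -9, -9]
  [4, 20, 0, 4]
  [16, ∞, 30, 0]
D(3):
  [0, 34, 14, 2]
  [-5, 0, -9, -9]
  [4, 20, 0, 4]
  [16, 50, 30, 0]
D(4):
  [0, 34, 14, 2]
  [-5, 0, -9, -9]
  [4, 20, 0, 4]
  [16, 50, 30, 0]
Answer: W* = [[0, 34, 14, 2], [-5, 0, -9, -9], [4, 20, 0, 4], [16, 50, 30, 0]]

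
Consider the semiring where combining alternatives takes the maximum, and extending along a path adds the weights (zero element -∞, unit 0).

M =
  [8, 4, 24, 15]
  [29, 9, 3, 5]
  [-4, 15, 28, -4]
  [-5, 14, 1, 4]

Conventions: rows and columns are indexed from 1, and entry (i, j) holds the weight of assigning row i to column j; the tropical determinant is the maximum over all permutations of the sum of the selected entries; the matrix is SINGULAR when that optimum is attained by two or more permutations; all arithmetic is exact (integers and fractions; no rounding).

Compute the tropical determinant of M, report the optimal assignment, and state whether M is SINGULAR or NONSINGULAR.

σ = (1, 2, 3, 4): 8 + 9 + 28 + 4 = 49
σ = (1, 2, 4, 3): 8 + 9 + (-4) + 1 = 14
σ = (1, 3, 2, 4): 8 + 3 + 15 + 4 = 30
σ = (1, 3, 4, 2): 8 + 3 + (-4) + 14 = 21
σ = (1, 4, 2, 3): 8 + 5 + 15 + 1 = 29
σ = (1, 4, 3, 2): 8 + 5 + 28 + 14 = 55
σ = (2, 1, 3, 4): 4 + 29 + 28 + 4 = 65
σ = (2, 1, 4, 3): 4 + 29 + (-4) + 1 = 30
σ = (2, 3, 1, 4): 4 + 3 + (-4) + 4 = 7
σ = (2, 3, 4, 1): 4 + 3 + (-4) + (-5) = -2
σ = (2, 4, 1, 3): 4 + 5 + (-4) + 1 = 6
σ = (2, 4, 3, 1): 4 + 5 + 28 + (-5) = 32
σ = (3, 1, 2, 4): 24 + 29 + 15 + 4 = 72
σ = (3, 1, 4, 2): 24 + 29 + (-4) + 14 = 63
σ = (3, 2, 1, 4): 24 + 9 + (-4) + 4 = 33
σ = (3, 2, 4, 1): 24 + 9 + (-4) + (-5) = 24
σ = (3, 4, 1, 2): 24 + 5 + (-4) + 14 = 39
σ = (3, 4, 2, 1): 24 + 5 + 15 + (-5) = 39
σ = (4, 1, 2, 3): 15 + 29 + 15 + 1 = 60
σ = (4, 1, 3, 2): 15 + 29 + 28 + 14 = 86
σ = (4, 2, 1, 3): 15 + 9 + (-4) + 1 = 21
σ = (4, 2, 3, 1): 15 + 9 + 28 + (-5) = 47
σ = (4, 3, 1, 2): 15 + 3 + (-4) + 14 = 28
σ = (4, 3, 2, 1): 15 + 3 + 15 + (-5) = 28
Optimal value attained by: σ = (4, 1, 3, 2).
Answer: det⊕(M) = 86; verdict: NONSINGULAR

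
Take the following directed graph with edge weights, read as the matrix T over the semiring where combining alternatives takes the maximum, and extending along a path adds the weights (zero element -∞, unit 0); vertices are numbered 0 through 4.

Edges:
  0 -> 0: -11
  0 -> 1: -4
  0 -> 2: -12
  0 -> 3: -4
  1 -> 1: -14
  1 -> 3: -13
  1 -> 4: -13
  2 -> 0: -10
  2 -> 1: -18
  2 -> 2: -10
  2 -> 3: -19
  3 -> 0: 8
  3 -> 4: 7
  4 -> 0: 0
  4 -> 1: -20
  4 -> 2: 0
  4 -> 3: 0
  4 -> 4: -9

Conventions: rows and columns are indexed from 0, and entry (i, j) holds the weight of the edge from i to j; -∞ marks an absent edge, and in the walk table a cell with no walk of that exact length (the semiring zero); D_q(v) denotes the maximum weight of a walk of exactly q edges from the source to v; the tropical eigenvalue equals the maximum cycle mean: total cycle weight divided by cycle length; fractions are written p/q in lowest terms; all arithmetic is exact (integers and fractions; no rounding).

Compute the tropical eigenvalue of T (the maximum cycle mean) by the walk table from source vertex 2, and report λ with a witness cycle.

q=0: [-∞, -∞, 0, -∞, -∞]
q=1: [-10, -18, -10, -19, -∞]
q=2: [-11, -14, -20, -14, -12]
q=3: [-6, -15, -12, -12, -7]
q=4: [-4, -10, -7, -7, -5]
q=5: [1, -8, -5, -5, 0]
Optimal cycle mean attained by: cycle 3->4->3, total 7 + 0, length 2.
Answer: λ = 7/2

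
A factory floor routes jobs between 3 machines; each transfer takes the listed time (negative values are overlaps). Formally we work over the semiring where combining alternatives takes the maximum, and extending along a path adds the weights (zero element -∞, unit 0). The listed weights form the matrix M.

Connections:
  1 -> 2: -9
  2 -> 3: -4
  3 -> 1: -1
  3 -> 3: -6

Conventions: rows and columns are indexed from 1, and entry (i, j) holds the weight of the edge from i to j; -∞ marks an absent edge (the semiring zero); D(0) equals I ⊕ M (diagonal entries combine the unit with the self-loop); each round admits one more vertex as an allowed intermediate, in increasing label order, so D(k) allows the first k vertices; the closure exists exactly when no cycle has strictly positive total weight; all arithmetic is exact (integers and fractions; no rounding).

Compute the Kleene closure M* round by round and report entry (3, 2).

D(0):
  [0, -9, -∞]
  [-∞, 0, -4]
  [-1, -∞, 0]
D(1):
  [0, -9, -∞]
  [-∞, 0, -4]
  [-1, -10, 0]
D(2):
  [0, -9, -13]
  [-∞, 0, -4]
  [-1, -10, 0]
D(3):
  [0, -9, -13]
  [-5, 0, -4]
  [-1, -10, 0]
Answer: M*[3][2] = -10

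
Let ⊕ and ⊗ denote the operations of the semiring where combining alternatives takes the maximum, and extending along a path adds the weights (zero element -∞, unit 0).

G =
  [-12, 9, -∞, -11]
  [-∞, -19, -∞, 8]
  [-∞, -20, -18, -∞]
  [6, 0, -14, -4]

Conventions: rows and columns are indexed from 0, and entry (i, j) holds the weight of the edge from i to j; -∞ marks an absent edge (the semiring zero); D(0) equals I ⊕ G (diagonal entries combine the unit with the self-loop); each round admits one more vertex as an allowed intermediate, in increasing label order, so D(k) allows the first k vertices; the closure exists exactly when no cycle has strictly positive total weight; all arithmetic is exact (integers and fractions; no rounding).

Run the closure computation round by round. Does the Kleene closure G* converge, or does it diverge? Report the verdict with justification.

D(0):
  [0, 9, -∞, -11]
  [-∞, 0, -∞, 8]
  [-∞, -20, 0, -∞]
  [6, 0, -14, 0]
D(1):
  [0, 9, -∞, -11]
  [-∞, 0, -∞, 8]
  [-∞, -20, 0, -∞]
  [6, 15, -14, 0]
Detection: at round 2, diagonal entry (3, 3) turns strictly positive.
Key observation: the cycle 3->0->1->3 has total weight 6 + 9 + 8, which is strictly positive.
Answer: DIVERGES — positive cycle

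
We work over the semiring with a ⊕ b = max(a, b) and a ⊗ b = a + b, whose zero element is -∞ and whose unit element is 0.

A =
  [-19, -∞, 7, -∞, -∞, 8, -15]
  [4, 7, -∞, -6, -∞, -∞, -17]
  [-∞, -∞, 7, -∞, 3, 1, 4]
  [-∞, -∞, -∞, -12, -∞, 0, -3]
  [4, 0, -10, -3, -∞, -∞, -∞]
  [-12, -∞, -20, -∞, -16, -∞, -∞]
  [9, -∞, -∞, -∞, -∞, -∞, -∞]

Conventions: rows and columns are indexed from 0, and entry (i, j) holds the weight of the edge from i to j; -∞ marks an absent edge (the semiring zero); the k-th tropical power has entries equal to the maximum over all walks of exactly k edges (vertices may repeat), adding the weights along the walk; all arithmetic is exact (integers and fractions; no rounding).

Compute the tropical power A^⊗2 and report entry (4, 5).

A^⊗2:
  [-4, -∞, 14, -∞, 10, 8, 11]
  [11, 14, 11, 1, -∞, 12, -9]
  [13, 3, 14, 0, 10, 8, 11]
  [6, -∞, -20, -24, -16, -12, -15]
  [4, 7, 11, -6, -7, 12, -6]
  [-12, -16, -5, -19, -17, -4, -16]
  [-10, -∞, 16, -∞, -∞, 17, -6]
Key observation: the optimum is the walk 4->0->5, with weight 4 + 8 = 12.
Optimal value attained by: walk 4->0->5.
Answer: (A^⊗2)[4][5] = 12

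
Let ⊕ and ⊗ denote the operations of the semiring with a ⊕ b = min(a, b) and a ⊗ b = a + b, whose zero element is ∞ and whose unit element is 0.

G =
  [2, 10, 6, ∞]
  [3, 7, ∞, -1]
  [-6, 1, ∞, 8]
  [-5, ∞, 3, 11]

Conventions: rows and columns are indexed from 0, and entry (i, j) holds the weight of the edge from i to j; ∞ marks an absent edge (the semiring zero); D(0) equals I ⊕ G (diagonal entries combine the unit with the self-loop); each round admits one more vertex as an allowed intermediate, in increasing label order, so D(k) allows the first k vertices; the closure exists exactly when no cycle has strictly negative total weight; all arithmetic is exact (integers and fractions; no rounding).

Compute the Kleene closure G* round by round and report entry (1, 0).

D(0):
  [0, 10, 6, ∞]
  [3, 0, ∞, -1]
  [-6, 1, 0, 8]
  [-5, ∞, 3, 0]
D(1):
  [0, 10, 6, ∞]
  [3, 0, 9, -1]
  [-6, 1, 0, 8]
  [-5, 5, 1, 0]
D(2):
  [0, 10, 6, 9]
  [3, 0, 9, -1]
  [-6, 1, 0, 0]
  [-5, 5, 1, 0]
D(3):
  [0, 7, 6, 6]
  [3, 0, 9, -1]
  [-6, 1, 0, 0]
  [-5, 2, 1, 0]
D(4):
  [0, 7, 6, 6]
  [-6, 0, 0, -1]
  [-6, 1, 0, 0]
  [-5, 2, 1, 0]
Answer: G*[1][0] = -6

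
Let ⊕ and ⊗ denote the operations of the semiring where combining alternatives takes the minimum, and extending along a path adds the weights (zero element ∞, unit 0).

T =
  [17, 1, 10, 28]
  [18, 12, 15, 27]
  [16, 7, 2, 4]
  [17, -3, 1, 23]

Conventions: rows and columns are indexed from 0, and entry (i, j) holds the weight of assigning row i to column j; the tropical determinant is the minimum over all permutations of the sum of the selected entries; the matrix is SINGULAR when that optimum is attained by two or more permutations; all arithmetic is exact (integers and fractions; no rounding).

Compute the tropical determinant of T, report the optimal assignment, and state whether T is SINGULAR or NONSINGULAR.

σ = (0, 1, 2, 3): 17 + 12 + 2 + 23 = 54
σ = (0, 1, 3, 2): 17 + 12 + 4 + 1 = 34
σ = (0, 2, 1, 3): 17 + 15 + 7 + 23 = 62
σ = (0, 2, 3, 1): 17 + 15 + 4 + (-3) = 33
σ = (0, 3, 1, 2): 17 + 27 + 7 + 1 = 52
σ = (0, 3, 2, 1): 17 + 27 + 2 + (-3) = 43
σ = (1, 0, 2, 3): 1 + 18 + 2 + 23 = 44
σ = (1, 0, 3, 2): 1 + 18 + 4 + 1 = 24
σ = (1, 2, 0, 3): 1 + 15 + 16 + 23 = 55
σ = (1, 2, 3, 0): 1 + 15 + 4 + 17 = 37
σ = (1, 3, 0, 2): 1 + 27 + 16 + 1 = 45
σ = (1, 3, 2, 0): 1 + 27 + 2 + 17 = 47
σ = (2, 0, 1, 3): 10 + 18 + 7 + 23 = 58
σ = (2, 0, 3, 1): 10 + 18 + 4 + (-3) = 29
σ = (2, 1, 0, 3): 10 + 12 + 16 + 23 = 61
σ = (2, 1, 3, 0): 10 + 12 + 4 + 17 = 43
σ = (2, 3, 0, 1): 10 + 27 + 16 + (-3) = 50
σ = (2, 3, 1, 0): 10 + 27 + 7 + 17 = 61
σ = (3, 0, 1, 2): 28 + 18 + 7 + 1 = 54
σ = (3, 0, 2, 1): 28 + 18 + 2 + (-3) = 45
σ = (3, 1, 0, 2): 28 + 12 + 16 + 1 = 57
σ = (3, 1, 2, 0): 28 + 12 + 2 + 17 = 59
σ = (3, 2, 0, 1): 28 + 15 + 16 + (-3) = 56
σ = (3, 2, 1, 0): 28 + 15 + 7 + 17 = 67
Optimal value attained by: σ = (1, 0, 3, 2).
Answer: det⊕(T) = 24; verdict: NONSINGULAR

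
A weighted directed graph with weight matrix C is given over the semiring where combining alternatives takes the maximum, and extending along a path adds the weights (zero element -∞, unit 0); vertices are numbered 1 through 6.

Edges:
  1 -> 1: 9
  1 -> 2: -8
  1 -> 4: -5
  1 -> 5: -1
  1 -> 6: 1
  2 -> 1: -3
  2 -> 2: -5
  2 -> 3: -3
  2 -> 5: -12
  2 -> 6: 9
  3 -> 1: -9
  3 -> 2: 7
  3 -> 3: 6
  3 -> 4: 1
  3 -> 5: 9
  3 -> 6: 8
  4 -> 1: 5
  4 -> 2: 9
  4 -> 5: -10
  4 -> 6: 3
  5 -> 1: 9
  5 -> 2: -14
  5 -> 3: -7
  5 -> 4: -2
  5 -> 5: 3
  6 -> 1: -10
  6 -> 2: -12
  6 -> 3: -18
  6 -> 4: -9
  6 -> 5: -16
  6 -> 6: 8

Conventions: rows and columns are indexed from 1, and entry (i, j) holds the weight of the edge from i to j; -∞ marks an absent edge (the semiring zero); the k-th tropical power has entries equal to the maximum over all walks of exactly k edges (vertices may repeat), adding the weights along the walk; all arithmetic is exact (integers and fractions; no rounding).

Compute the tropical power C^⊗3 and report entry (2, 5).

C^⊗2:
  [18, 4, -8, 4, 8, 10]
  [6, 4, 3, 0, 6, 17]
  [18, 13, 12, 7, 15, 16]
  [14, 4, 6, 0, 4, 18]
  [18, 7, -1, 4, 8, 10]
  [-1, 0, -10, -1, -8, 16]
C^⊗3:
  [27, 13, 1, 13, 17, 19]
  [15, 10, 9, 8, 12, 25]
  [27, 19, 18, 13, 21, 24]
  [23, 13, 12, 9, 15, 26]
  [27, 13, 5, 13, 17, 19]
  [8, 8, -2, 7, 0, 24]
Key observation: the optimum is the walk 2->3->3->5, with weight (-3) + 6 + 9 = 12.
Optimal value attained by: walk 2->3->3->5.
Answer: (C^⊗3)[2][5] = 12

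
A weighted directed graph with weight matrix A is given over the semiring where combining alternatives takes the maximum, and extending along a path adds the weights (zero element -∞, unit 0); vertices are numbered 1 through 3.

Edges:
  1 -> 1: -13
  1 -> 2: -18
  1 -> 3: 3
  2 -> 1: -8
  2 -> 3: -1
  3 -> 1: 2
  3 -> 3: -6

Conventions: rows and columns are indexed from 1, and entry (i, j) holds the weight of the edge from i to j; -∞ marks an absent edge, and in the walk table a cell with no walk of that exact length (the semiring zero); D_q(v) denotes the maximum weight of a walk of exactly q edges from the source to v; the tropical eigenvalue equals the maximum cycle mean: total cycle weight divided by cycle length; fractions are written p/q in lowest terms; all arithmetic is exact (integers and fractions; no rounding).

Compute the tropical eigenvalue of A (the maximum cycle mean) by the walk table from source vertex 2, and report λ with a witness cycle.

q=0: [-∞, 0, -∞]
q=1: [-8, -∞, -1]
q=2: [1, -26, -5]
q=3: [-3, -17, 4]
Optimal cycle mean attained by: cycle 1->3->1, total 3 + 2, length 2.
Answer: λ = 5/2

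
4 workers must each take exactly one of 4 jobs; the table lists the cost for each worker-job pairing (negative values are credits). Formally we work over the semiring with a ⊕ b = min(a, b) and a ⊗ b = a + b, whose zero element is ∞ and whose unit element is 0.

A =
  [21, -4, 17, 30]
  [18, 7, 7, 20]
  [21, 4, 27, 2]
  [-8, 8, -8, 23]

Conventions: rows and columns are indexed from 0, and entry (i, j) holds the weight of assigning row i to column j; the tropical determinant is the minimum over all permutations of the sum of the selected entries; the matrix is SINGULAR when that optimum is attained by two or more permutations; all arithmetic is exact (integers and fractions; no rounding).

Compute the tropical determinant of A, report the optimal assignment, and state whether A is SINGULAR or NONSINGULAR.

σ = (0, 1, 2, 3): 21 + 7 + 27 + 23 = 78
σ = (0, 1, 3, 2): 21 + 7 + 2 + (-8) = 22
σ = (0, 2, 1, 3): 21 + 7 + 4 + 23 = 55
σ = (0, 2, 3, 1): 21 + 7 + 2 + 8 = 38
σ = (0, 3, 1, 2): 21 + 20 + 4 + (-8) = 37
σ = (0, 3, 2, 1): 21 + 20 + 27 + 8 = 76
σ = (1, 0, 2, 3): (-4) + 18 + 27 + 23 = 64
σ = (1, 0, 3, 2): (-4) + 18 + 2 + (-8) = 8
σ = (1, 2, 0, 3): (-4) + 7 + 21 + 23 = 47
σ = (1, 2, 3, 0): (-4) + 7 + 2 + (-8) = -3
σ = (1, 3, 0, 2): (-4) + 20 + 21 + (-8) = 29
σ = (1, 3, 2, 0): (-4) + 20 + 27 + (-8) = 35
σ = (2, 0, 1, 3): 17 + 18 + 4 + 23 = 62
σ = (2, 0, 3, 1): 17 + 18 + 2 + 8 = 45
σ = (2, 1, 0, 3): 17 + 7 + 21 + 23 = 68
σ = (2, 1, 3, 0): 17 + 7 + 2 + (-8) = 18
σ = (2, 3, 0, 1): 17 + 20 + 21 + 8 = 66
σ = (2, 3, 1, 0): 17 + 20 + 4 + (-8) = 33
σ = (3, 0, 1, 2): 30 + 18 + 4 + (-8) = 44
σ = (3, 0, 2, 1): 30 + 18 + 27 + 8 = 83
σ = (3, 1, 0, 2): 30 + 7 + 21 + (-8) = 50
σ = (3, 1, 2, 0): 30 + 7 + 27 + (-8) = 56
σ = (3, 2, 0, 1): 30 + 7 + 21 + 8 = 66
σ = (3, 2, 1, 0): 30 + 7 + 4 + (-8) = 33
Optimal value attained by: σ = (1, 2, 3, 0).
Answer: det⊕(A) = -3; verdict: NONSINGULAR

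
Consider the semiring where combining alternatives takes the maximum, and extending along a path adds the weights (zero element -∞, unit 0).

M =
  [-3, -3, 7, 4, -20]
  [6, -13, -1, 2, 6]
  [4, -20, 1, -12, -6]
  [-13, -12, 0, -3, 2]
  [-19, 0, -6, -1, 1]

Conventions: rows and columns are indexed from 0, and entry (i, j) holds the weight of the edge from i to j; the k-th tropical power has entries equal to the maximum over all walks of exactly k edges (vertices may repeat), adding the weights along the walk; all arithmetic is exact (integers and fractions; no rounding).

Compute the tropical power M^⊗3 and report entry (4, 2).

M^⊗2:
  [11, -6, 8, 1, 6]
  [3, 6, 13, 10, 7]
  [5, 1, 11, 8, -5]
  [4, 2, 1, 1, 3]
  [6, 1, -1, 2, 6]
M^⊗3:
  [12, 8, 18, 15, 7]
  [17, 7, 14, 8, 12]
  [15, 2, 12, 9, 10]
  [8, 3, 11, 8, 8]
  [7, 6, 13, 10, 7]
Key observation: the optimum is the walk 4->1->0->2, with weight 0 + 6 + 7 = 13.
Optimal value attained by: walk 4->1->0->2.
Answer: (M^⊗3)[4][2] = 13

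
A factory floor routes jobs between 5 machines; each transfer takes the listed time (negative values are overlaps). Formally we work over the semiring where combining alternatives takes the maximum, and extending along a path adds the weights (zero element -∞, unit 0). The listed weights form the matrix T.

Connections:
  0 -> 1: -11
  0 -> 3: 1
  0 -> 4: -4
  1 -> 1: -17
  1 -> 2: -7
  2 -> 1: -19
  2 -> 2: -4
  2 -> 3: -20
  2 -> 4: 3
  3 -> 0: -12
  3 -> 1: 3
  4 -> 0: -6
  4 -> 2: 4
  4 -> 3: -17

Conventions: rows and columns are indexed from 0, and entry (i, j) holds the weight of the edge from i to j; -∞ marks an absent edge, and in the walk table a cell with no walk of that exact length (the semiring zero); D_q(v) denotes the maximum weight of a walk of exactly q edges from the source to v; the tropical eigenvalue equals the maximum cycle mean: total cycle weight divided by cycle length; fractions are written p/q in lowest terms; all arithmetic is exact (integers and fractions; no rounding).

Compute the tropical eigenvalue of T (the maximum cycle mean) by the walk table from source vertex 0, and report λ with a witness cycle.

q=0: [0, -∞, -∞, -∞, -∞]
q=1: [-∞, -11, -∞, 1, -4]
q=2: [-10, 4, 0, -21, -∞]
q=3: [-33, -13, -3, -9, 3]
q=4: [-3, -6, 7, -14, 0]
q=5: [-6, -11, 4, -2, 10]
Optimal cycle mean attained by: cycle 2->4->2, total 3 + 4, length 2.
Answer: λ = 7/2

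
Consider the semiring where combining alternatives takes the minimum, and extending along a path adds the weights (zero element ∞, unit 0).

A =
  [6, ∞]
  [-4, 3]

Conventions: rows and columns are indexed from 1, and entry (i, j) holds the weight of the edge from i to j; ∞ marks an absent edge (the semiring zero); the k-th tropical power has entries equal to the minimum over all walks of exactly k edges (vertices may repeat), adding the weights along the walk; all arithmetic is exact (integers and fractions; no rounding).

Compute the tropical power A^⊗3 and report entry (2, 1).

A^⊗2:
  [12, ∞]
  [-1, 6]
A^⊗3:
  [18, ∞]
  [2, 9]
Key observation: the optimum is the walk 2->2->2->1, with weight 3 + 3 + (-4) = 2.
Optimal value attained by: walk 2->2->2->1.
Answer: (A^⊗3)[2][1] = 2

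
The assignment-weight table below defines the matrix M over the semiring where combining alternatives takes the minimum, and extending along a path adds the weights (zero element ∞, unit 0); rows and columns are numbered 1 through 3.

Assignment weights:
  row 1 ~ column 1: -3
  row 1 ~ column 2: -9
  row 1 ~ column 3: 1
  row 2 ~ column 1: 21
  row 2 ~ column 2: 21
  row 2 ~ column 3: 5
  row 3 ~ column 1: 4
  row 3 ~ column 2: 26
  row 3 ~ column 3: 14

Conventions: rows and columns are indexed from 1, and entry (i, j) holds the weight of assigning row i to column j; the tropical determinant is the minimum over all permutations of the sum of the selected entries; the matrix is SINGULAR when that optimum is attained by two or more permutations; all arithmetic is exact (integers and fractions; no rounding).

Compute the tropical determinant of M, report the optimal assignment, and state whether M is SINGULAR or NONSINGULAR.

σ = (1, 2, 3): (-3) + 21 + 14 = 32
σ = (1, 3, 2): (-3) + 5 + 26 = 28
σ = (2, 1, 3): (-9) + 21 + 14 = 26
σ = (2, 3, 1): (-9) + 5 + 4 = 0
σ = (3, 1, 2): 1 + 21 + 26 = 48
σ = (3, 2, 1): 1 + 21 + 4 = 26
Optimal value attained by: σ = (2, 3, 1).
Answer: det⊕(M) = 0; verdict: NONSINGULAR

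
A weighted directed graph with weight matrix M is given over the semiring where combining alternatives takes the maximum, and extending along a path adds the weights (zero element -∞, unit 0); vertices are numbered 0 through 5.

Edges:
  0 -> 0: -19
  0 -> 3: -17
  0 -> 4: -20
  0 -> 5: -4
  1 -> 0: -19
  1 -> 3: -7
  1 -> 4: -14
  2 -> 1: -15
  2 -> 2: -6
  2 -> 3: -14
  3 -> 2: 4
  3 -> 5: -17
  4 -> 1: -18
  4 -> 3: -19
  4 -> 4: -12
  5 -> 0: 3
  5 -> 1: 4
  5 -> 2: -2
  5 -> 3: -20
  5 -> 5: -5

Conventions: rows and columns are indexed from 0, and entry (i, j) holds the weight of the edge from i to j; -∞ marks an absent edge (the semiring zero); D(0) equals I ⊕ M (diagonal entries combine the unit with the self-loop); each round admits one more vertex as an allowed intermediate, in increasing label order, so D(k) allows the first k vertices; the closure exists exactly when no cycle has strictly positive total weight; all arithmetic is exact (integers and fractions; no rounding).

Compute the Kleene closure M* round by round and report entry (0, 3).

D(0):
  [0, -∞, -∞, -17, -20, -4]
  [-19, 0, -∞, -7, -14, -∞]
  [-∞, -15, 0, -14, -∞, -∞]
  [-∞, -∞, 4, 0, -∞, -17]
  [-∞, -18, -∞, -19, 0, -∞]
  [3, 4, -2, -20, -∞, 0]
D(1):
  [0, -∞, -∞, -17, -20, -4]
  [-19, 0, -∞, -7, -14, -23]
  [-∞, -15, 0, -14, -∞, -∞]
  [-∞, -∞, 4, 0, -∞, -17]
  [-∞, -18, -∞, -19, 0, -∞]
  [3, 4, -2, -14, -17, 0]
D(2):
  [0, -∞, -∞, -17, -20, -4]
  [-19, 0, -∞, -7, -14, -23]
  [-34, -15, 0, -14, -29, -38]
  [-∞, -∞, 4, 0, -∞, -17]
  [-37, -18, -∞, -19, 0, -41]
  [3, 4, -2, -3, -10, 0]
D(3):
  [0, -∞, -∞, -17, -20, -4]
  [-19, 0, -∞, -7, -14, -23]
  [-34, -15, 0, -14, -29, -38]
  [-30, -11, 4, 0, -25, -17]
  [-37, -18, -∞, -19, 0, -41]
  [3, 4, -2, -3, -10, 0]
D(4):
  [0, -28, -13, -17, -20, -4]
  [-19, 0, -3, -7, -14, -23]
  [-34, -15, 0, -14, -29, -31]
  [-30, -11, 4, 0, -25, -17]
  [-37, -18, -15, -19, 0, -36]
  [3, 4, 1, -3, -10, 0]
D(5):
  [0, -28, -13, -17, -20, -4]
  [-19, 0, -3, -7, -14, -23]
  [-34, -15, 0, -14, -29, -31]
  [-30, -11, 4, 0, -25, -17]
  [-37, -18, -15, -19, 0, -36]
  [3, 4, 1, -3, -10, 0]
D(6):
  [0, 0, -3, -7, -14, -4]
  [-19, 0, -3, -7, -14, -23]
  [-28, -15, 0, -14, -29, -31]
  [-14, -11, 4, 0, -25, -17]
  [-33, -18, -15, -19, 0, -36]
  [3, 4, 1, -3, -10, 0]
Answer: M*[0][3] = -7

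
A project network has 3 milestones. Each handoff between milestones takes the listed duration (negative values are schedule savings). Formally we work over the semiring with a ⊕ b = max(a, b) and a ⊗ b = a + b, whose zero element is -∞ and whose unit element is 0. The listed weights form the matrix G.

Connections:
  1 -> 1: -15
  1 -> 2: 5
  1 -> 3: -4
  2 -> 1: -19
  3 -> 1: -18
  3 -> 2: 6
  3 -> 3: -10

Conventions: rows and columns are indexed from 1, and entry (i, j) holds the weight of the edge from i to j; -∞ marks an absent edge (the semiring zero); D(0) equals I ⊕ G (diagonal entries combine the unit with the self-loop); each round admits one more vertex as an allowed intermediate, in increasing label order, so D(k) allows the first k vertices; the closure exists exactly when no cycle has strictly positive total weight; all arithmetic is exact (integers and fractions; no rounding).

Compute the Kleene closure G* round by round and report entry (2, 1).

D(0):
  [0, 5, -4]
  [-19, 0, -∞]
  [-18, 6, 0]
D(1):
  [0, 5, -4]
  [-19, 0, -23]
  [-18, 6, 0]
D(2):
  [0, 5, -4]
  [-19, 0, -23]
  [-13, 6, 0]
D(3):
  [0, 5, -4]
  [-19, 0, -23]
  [-13, 6, 0]
Answer: G*[2][1] = -19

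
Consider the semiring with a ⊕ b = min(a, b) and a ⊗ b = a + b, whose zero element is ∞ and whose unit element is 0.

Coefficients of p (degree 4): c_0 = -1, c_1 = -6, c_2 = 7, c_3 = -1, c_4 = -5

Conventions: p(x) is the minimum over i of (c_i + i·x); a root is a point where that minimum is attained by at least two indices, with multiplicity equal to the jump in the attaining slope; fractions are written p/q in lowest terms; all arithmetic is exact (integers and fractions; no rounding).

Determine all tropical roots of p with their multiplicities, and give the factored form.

hull edge (i=0, c=-1) to (i=1, c=-6): slope -5, span 1
hull edge (i=1, c=-6) to (i=4, c=-5): slope 1/3, span 3
Factored form: p(x) = -5 ⊗ (x ⊕ (-1/3)) ⊗ (x ⊕ (-1/3)) ⊗ (x ⊕ (-1/3)) ⊗ (x ⊕ 5)
Answer: roots = -1/3 (mult 3), 5 (mult 1)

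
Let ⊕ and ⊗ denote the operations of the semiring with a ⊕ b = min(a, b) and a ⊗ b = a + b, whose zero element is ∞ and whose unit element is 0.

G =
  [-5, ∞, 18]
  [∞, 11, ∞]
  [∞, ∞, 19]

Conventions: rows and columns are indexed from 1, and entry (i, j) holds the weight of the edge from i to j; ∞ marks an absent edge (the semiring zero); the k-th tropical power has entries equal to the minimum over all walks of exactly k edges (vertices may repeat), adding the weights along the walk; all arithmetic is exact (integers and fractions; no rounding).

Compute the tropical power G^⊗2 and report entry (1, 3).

G^⊗2:
  [-10, ∞, 13]
  [∞, 22, ∞]
  [∞, ∞, 38]
Key observation: the optimum is the walk 1->1->3, with weight (-5) + 18 = 13.
Optimal value attained by: walk 1->1->3.
Answer: (G^⊗2)[1][3] = 13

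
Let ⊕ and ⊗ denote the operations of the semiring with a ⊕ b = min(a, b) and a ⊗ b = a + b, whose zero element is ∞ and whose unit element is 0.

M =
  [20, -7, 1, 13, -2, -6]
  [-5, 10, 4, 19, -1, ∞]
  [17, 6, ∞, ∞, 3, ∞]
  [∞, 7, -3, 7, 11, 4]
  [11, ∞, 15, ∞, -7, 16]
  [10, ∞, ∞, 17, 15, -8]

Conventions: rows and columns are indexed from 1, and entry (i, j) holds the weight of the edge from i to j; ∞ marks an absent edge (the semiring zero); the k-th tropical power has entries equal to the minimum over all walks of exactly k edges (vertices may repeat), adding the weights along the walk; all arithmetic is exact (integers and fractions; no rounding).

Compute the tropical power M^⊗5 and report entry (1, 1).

M^⊗2:
  [-12, 3, -3, 11, -9, -14]
  [5, -12, -4, 8, -8, -11]
  [1, 10, 10, 25, -4, 11]
  [2, 3, 4, 14, 0, -4]
  [4, 4, 8, 24, -14, 5]
  [2, 3, 11, 9, 7, -16]
M^⊗3:
  [-4, -19, -11, 1, -16, -22]
  [-17, -2, -8, 6, -15, -19]
  [5, -6, 2, 14, -11, -5]
  [-2, -5, 3, 13, -7, -12]
  [-3, -3, 1, 17, -21, -3]
  [-6, -5, 3, 1, -1, -24]
M^⊗4:
  [-24, -11, -15, -5, -23, -30]
  [-9, -24, -16, -4, -22, -27]
  [-11, -2, -2, 12, -18, -13]
  [-10, -9, -1, 5, -14, -20]
  [-10, -10, -6, 10, -28, -11]
  [-14, -13, -5, -7, -9, -32]
M^⊗5:
  [-20, -31, -23, -13, -30, -38]
  [-29, -16, -20, -10, -29, -35]
  [-7, -18, -10, 2, -25, -21]
  [-14, -17, -9, -3, -21, -28]
  [-17, -17, -13, 3, -35, -19]
  [-22, -21, -13, -15, -17, -40]
Key observation: the optimum is the walk 1->6->6->6->6->1, with weight (-6) + (-8) + (-8) + (-8) + 10 = -20.
Optimal value attained by: walk 1->6->6->6->6->1.
Answer: (M^⊗5)[1][1] = -20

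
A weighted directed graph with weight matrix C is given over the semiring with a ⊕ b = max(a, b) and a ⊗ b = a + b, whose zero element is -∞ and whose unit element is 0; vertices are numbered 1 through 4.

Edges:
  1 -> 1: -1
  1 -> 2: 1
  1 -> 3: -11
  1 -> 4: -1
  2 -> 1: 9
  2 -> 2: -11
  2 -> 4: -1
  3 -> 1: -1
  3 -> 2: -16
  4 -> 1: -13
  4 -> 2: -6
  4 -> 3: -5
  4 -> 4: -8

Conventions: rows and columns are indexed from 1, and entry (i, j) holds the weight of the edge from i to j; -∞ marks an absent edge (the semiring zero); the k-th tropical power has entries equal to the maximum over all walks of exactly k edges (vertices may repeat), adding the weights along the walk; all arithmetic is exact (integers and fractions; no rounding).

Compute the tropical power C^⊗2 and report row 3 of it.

C^⊗2:
  [10, 0, -6, 0]
  [8, 10, -2, 8]
  [-2, 0, -12, -2]
  [3, -12, -13, -7]
Answer: row 3 of C^⊗2 = [-2, 0, -12, -2]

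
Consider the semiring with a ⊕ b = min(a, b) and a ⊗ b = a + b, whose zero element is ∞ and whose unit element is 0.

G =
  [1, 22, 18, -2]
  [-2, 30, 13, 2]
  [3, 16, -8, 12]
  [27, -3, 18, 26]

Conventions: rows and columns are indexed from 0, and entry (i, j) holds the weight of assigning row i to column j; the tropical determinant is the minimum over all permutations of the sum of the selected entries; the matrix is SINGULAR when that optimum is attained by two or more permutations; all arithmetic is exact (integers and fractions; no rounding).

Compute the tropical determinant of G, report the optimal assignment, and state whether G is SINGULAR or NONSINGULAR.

σ = (0, 1, 2, 3): 1 + 30 + (-8) + 26 = 49
σ = (0, 1, 3, 2): 1 + 30 + 12 + 18 = 61
σ = (0, 2, 1, 3): 1 + 13 + 16 + 26 = 56
σ = (0, 2, 3, 1): 1 + 13 + 12 + (-3) = 23
σ = (0, 3, 1, 2): 1 + 2 + 16 + 18 = 37
σ = (0, 3, 2, 1): 1 + 2 + (-8) + (-3) = -8
σ = (1, 0, 2, 3): 22 + (-2) + (-8) + 26 = 38
σ = (1, 0, 3, 2): 22 + (-2) + 12 + 18 = 50
σ = (1, 2, 0, 3): 22 + 13 + 3 + 26 = 64
σ = (1, 2, 3, 0): 22 + 13 + 12 + 27 = 74
σ = (1, 3, 0, 2): 22 + 2 + 3 + 18 = 45
σ = (1, 3, 2, 0): 22 + 2 + (-8) + 27 = 43
σ = (2, 0, 1, 3): 18 + (-2) + 16 + 26 = 58
σ = (2, 0, 3, 1): 18 + (-2) + 12 + (-3) = 25
σ = (2, 1, 0, 3): 18 + 30 + 3 + 26 = 77
σ = (2, 1, 3, 0): 18 + 30 + 12 + 27 = 87
σ = (2, 3, 0, 1): 18 + 2 + 3 + (-3) = 20
σ = (2, 3, 1, 0): 18 + 2 + 16 + 27 = 63
σ = (3, 0, 1, 2): (-2) + (-2) + 16 + 18 = 30
σ = (3, 0, 2, 1): (-2) + (-2) + (-8) + (-3) = -15
σ = (3, 1, 0, 2): (-2) + 30 + 3 + 18 = 49
σ = (3, 1, 2, 0): (-2) + 30 + (-8) + 27 = 47
σ = (3, 2, 0, 1): (-2) + 13 + 3 + (-3) = 11
σ = (3, 2, 1, 0): (-2) + 13 + 16 + 27 = 54
Optimal value attained by: σ = (3, 0, 2, 1).
Answer: det⊕(G) = -15; verdict: NONSINGULAR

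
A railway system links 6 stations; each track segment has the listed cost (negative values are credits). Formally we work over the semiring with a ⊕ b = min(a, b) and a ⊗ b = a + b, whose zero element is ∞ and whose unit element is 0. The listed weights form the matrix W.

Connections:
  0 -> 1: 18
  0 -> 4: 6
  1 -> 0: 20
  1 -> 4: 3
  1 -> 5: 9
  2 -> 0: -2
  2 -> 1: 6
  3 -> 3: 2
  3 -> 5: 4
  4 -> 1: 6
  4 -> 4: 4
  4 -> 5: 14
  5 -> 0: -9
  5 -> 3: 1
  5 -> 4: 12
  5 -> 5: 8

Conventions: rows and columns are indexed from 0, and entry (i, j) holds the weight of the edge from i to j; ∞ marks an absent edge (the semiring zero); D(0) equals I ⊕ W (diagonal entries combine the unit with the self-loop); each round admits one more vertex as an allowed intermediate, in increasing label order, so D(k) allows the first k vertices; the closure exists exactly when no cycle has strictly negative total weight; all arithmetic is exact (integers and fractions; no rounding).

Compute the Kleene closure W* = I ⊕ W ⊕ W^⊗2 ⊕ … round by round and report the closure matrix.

D(0):
  [0, 18, ∞, ∞, 6, ∞]
  [20, 0, ∞, ∞, 3, 9]
  [-2, 6, 0, ∞, ∞, ∞]
  [∞, ∞, ∞, 0, ∞, 4]
  [∞, 6, ∞, ∞, 0, 14]
  [-9, ∞, ∞, 1, 12, 0]
D(1):
  [0, 18, ∞, ∞, 6, ∞]
  [20, 0, ∞, ∞, 3, 9]
  [-2, 6, 0, ∞, 4, ∞]
  [∞, ∞, ∞, 0, ∞, 4]
  [∞, 6, ∞, ∞, 0, 14]
  [-9, 9, ∞, 1, -3, 0]
D(2):
  [0, 18, ∞, ∞, 6, 27]
  [20, 0, ∞, ∞, 3, 9]
  [-2, 6, 0, ∞, 4, 15]
  [∞, ∞, ∞, 0, ∞, 4]
  [26, 6, ∞, ∞, 0, 14]
  [-9, 9, ∞, 1, -3, 0]
D(3):
  [0, 18, ∞, ∞, 6, 27]
  [20, 0, ∞, ∞, 3, 9]
  [-2, 6, 0, ∞, 4, 15]
  [∞, ∞, ∞, 0, ∞, 4]
  [26, 6, ∞, ∞, 0, 14]
  [-9, 9, ∞, 1, -3, 0]
D(4):
  [0, 18, ∞, ∞, 6, 27]
  [20, 0, ∞, ∞, 3, 9]
  [-2, 6, 0, ∞, 4, 15]
  [∞, ∞, ∞, 0, ∞, 4]
  [26, 6, ∞, ∞, 0, 14]
  [-9, 9, ∞, 1, -3, 0]
D(5):
  [0, 12, ∞, ∞, 6, 20]
  [20, 0, ∞, ∞, 3, 9]
  [-2, 6, 0, ∞, 4, 15]
  [∞, ∞, ∞, 0, ∞, 4]
  [26, 6, ∞, ∞, 0, 14]
  [-9, 3, ∞, 1, -3, 0]
D(6):
  [0, 12, ∞, 21, 6, 20]
  [0, 0, ∞, 10, 3, 9]
  [-2, 6, 0, 16, 4, 15]
  [-5, 7, ∞, 0, 1, 4]
  [5, 6, ∞, 15, 0, 14]
  [-9, 3, ∞, 1, -3, 0]
Answer: W* = [[0, 12, ∞, 21, 6, 20], [0, 0, ∞, 10, 3, 9], [-2, 6, 0, 16, 4, 15], [-5, 7, ∞, 0, 1, 4], [5, 6, ∞, 15, 0, 14], [-9, 3, ∞, 1, -3, 0]]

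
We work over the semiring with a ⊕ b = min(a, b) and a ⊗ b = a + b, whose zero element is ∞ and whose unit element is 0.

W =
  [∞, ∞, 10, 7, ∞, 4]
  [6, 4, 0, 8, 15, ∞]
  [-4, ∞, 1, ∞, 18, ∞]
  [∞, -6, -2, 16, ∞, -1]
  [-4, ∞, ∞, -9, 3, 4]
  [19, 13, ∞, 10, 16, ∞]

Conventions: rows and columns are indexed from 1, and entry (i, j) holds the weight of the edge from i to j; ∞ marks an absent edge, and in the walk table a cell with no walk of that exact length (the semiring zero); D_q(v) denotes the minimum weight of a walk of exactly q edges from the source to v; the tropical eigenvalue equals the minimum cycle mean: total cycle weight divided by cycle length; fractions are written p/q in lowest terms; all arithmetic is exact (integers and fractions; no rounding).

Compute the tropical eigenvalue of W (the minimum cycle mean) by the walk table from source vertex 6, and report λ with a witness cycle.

q=0: [∞, ∞, ∞, ∞, ∞, 0]
q=1: [19, 13, ∞, 10, 16, ∞]
q=2: [12, 4, 8, 7, 19, 9]
q=3: [4, 1, 4, 10, 19, 6]
q=4: [0, 4, 1, 9, 16, 8]
q=5: [-3, 3, 2, 7, 19, 4]
q=6: [-2, 1, 3, 4, 18, 1]
Optimal cycle mean attained by: cycle 1->4->2->3->1, total 7 + (-6) + 0 + (-4), length 4.
Answer: λ = -3/4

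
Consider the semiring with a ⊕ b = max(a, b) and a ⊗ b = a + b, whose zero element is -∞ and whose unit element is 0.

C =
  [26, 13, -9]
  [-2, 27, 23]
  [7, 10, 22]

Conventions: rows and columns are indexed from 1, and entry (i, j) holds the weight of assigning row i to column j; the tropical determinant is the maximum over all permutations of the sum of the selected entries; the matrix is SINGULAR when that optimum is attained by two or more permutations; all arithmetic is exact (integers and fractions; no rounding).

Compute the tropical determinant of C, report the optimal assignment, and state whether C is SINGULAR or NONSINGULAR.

σ = (1, 2, 3): 26 + 27 + 22 = 75
σ = (1, 3, 2): 26 + 23 + 10 = 59
σ = (2, 1, 3): 13 + (-2) + 22 = 33
σ = (2, 3, 1): 13 + 23 + 7 = 43
σ = (3, 1, 2): (-9) + (-2) + 10 = -1
σ = (3, 2, 1): (-9) + 27 + 7 = 25
Optimal value attained by: σ = (1, 2, 3).
Answer: det⊕(C) = 75; verdict: NONSINGULAR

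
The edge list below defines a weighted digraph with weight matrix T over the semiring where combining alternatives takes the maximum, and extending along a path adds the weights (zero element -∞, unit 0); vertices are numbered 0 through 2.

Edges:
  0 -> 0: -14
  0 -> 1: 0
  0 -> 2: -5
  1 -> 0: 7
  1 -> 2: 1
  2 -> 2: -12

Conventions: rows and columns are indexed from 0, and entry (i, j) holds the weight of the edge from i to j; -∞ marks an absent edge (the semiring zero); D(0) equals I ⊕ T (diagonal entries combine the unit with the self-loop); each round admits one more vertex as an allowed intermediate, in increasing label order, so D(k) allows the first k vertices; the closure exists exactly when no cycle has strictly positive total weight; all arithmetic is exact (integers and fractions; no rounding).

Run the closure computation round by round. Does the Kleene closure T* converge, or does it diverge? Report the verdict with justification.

D(0):
  [0, 0, -5]
  [7, 0, 1]
  [-∞, -∞, 0]
Detection: at round 1, diagonal entry (1, 1) turns strictly positive.
Key observation: the cycle 1->0->1 has total weight 7 + 0, which is strictly positive.
Answer: DIVERGES — positive cycle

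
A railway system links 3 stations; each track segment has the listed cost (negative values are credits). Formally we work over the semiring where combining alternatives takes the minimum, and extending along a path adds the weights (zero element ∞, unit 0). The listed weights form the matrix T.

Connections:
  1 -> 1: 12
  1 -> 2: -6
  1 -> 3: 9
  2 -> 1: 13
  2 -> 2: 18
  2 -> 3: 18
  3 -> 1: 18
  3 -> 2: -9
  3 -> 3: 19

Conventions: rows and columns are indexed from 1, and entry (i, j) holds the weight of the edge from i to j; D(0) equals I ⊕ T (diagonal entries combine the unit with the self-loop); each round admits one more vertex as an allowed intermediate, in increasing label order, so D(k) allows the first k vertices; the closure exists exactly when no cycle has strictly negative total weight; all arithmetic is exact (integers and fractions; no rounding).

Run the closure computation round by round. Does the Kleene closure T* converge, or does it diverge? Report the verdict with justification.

D(0):
  [0, -6, 9]
  [13, 0, 18]
  [18, -9, 0]
D(1):
  [0, -6, 9]
  [13, 0, 18]
  [18, -9, 0]
D(2):
  [0, -6, 9]
  [13, 0, 18]
  [4, -9, 0]
D(3):
  [0, -6, 9]
  [13, 0, 18]
  [4, -9, 0]
Key observation: every diagonal entry stays at the unit through all rounds, so no improving cycle exists.
Answer: CONVERGES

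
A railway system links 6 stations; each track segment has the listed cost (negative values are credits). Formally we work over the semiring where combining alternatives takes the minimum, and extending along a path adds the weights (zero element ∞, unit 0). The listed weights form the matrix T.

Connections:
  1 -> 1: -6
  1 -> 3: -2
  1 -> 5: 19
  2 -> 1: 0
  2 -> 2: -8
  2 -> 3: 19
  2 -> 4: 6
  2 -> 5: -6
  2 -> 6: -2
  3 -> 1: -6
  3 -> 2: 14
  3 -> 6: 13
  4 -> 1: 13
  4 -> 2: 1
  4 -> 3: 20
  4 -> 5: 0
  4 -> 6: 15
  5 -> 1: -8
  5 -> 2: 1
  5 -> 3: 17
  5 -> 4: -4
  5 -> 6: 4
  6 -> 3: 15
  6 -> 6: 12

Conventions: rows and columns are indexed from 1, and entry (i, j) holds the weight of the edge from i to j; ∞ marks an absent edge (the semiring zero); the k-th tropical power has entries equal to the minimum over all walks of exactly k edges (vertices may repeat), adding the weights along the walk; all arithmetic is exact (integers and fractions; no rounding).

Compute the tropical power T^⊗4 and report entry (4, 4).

T^⊗2:
  [-12, 12, -8, 15, 13, 11]
  [-14, -16, -2, -10, -14, -10]
  [-12, 6, -8, 20, 8, 12]
  [-8, -7, 11, -4, -5, -1]
  [-14, -7, -10, 7, -5, -1]
  [9, 29, 27, ∞, ∞, 24]
T^⊗3:
  [-18, 4, -14, 9, 6, 5]
  [-22, -24, -16, -18, -22, -18]
  [-18, -2, -14, 4, 0, 4]
  [-14, -15, -10, -9, -13, -9]
  [-20, -15, -16, -9, -13, -9]
  [3, 21, 7, 35, 23, 27]
T^⊗4:
  [-24, -4, -20, 2, -2, -1]
  [-30, -32, -24, -26, -30, -26]
  [-24, -10, -20, -4, -8, -4]
  [-21, -23, -16, -17, -21, -17]
  [-26, -23, -22, -17, -21, -17]
  [-3, 13, 1, 19, 15, 19]
Key observation: the optimum is the walk 4->2->2->5->4, with weight 1 + (-8) + (-6) + (-4) = -17.
Optimal value attained by: walk 4->2->2->5->4.
Answer: (T^⊗4)[4][4] = -17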